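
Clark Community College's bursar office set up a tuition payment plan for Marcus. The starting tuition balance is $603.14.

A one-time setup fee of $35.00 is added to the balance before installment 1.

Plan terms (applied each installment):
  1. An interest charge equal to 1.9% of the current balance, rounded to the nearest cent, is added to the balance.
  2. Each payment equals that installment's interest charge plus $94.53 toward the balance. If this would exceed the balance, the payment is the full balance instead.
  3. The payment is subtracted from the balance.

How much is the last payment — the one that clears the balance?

$72.31

Installment 1: opening $638.14; interest $12.12 → $650.26; payment $106.65; balance $543.61
Installment 2: opening $543.61; interest $10.33 → $553.94; payment $104.86; balance $449.08
Installment 3: opening $449.08; interest $8.53 → $457.61; payment $103.06; balance $354.55
Installment 4: opening $354.55; interest $6.74 → $361.29; payment $101.27; balance $260.02
Installment 5: opening $260.02; interest $4.94 → $264.96; payment $99.47; balance $165.49
Installment 6: opening $165.49; interest $3.14 → $168.63; payment $97.67; balance $70.96
Installment 7: opening $70.96; interest $1.35 → $72.31; payment $72.31; balance $0.00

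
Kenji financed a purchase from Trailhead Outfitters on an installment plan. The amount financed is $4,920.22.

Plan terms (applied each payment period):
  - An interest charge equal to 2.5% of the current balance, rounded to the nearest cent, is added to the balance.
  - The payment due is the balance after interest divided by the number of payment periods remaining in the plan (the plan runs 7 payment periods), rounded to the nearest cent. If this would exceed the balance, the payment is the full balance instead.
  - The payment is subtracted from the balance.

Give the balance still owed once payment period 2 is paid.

$3,692.37

# | Opening | Interest | Payment | End bal
1 | $4,920.22 | $123.01 | $720.46 | $4,322.77
2 | $4,322.77 | $108.07 | $738.47 | $3,692.37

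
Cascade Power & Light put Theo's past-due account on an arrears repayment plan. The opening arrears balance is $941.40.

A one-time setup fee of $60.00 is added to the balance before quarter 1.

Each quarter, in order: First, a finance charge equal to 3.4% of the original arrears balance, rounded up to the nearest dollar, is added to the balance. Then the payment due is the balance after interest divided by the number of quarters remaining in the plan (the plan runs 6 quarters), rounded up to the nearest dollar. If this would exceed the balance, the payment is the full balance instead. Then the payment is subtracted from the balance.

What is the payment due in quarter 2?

$179.00

Quarter 1: opening $1,001.40; interest $33.00 → $1,034.40; payment $173.00; balance $861.40
Quarter 2: opening $861.40; interest $33.00 → $894.40; payment $179.00; balance $715.40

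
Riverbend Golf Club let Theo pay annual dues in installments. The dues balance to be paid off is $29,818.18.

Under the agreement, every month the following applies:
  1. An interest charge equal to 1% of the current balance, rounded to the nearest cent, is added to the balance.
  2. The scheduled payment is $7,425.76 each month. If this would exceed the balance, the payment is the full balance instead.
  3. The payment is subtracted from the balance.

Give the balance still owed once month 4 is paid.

$877.36

Month 1: opening $29,818.18; interest $298.18 → $30,116.36; payment $7,425.76; balance $22,690.60
Month 2: opening $22,690.60; interest $226.91 → $22,917.51; payment $7,425.76; balance $15,491.75
Month 3: opening $15,491.75; interest $154.92 → $15,646.67; payment $7,425.76; balance $8,220.91
Month 4: opening $8,220.91; interest $82.21 → $8,303.12; payment $7,425.76; balance $877.36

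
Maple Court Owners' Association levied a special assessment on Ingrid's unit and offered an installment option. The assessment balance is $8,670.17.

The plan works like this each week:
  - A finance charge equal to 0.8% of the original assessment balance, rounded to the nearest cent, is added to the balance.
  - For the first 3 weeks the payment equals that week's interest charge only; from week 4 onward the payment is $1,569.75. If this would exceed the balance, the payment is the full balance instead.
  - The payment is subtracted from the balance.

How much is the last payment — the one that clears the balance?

$1,237.58

Week 1: opening $8,670.17; interest $69.36 → $8,739.53; payment $69.36; balance $8,670.17
Week 2: opening $8,670.17; interest $69.36 → $8,739.53; payment $69.36; balance $8,670.17
Week 3: opening $8,670.17; interest $69.36 → $8,739.53; payment $69.36; balance $8,670.17
Week 4: opening $8,670.17; interest $69.36 → $8,739.53; payment $1,569.75; balance $7,169.78
Week 5: opening $7,169.78; interest $69.36 → $7,239.14; payment $1,569.75; balance $5,669.39
Week 6: opening $5,669.39; interest $69.36 → $5,738.75; payment $1,569.75; balance $4,169.00
Week 7: opening $4,169.00; interest $69.36 → $4,238.36; payment $1,569.75; balance $2,668.61
Week 8: opening $2,668.61; interest $69.36 → $2,737.97; payment $1,569.75; balance $1,168.22
Week 9: opening $1,168.22; interest $69.36 → $1,237.58; payment $1,237.58; balance $0.00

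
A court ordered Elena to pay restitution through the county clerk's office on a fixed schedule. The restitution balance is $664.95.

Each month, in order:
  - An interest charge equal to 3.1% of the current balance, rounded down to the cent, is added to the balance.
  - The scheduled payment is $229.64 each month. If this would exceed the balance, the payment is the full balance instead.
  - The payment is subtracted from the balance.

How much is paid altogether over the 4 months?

# | Opening | Interest | Payment | End bal
1 | $664.95 | $20.61 | $229.64 | $455.92
2 | $455.92 | $14.13 | $229.64 | $240.41
3 | $240.41 | $7.45 | $229.64 | $18.22
4 | $18.22 | $0.56 | $18.78 | $0.00
Total paid: $707.70

$707.70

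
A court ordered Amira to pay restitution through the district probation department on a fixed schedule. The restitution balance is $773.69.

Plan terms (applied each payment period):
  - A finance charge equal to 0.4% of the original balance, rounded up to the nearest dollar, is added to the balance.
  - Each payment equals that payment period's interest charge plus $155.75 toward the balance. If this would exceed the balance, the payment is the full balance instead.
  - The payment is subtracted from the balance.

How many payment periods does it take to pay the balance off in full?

5

Payment period 1: $773.69 +$4.00 interest = $777.69; pay $159.75 → $617.94
Payment period 2: $617.94 +$4.00 interest = $621.94; pay $159.75 → $462.19
Payment period 3: $462.19 +$4.00 interest = $466.19; pay $159.75 → $306.44
Payment period 4: $306.44 +$4.00 interest = $310.44; pay $159.75 → $150.69
Payment period 5: $150.69 +$4.00 interest = $154.69; pay $154.69 → $0.00
Balance reaches $0.00 in payment period 5.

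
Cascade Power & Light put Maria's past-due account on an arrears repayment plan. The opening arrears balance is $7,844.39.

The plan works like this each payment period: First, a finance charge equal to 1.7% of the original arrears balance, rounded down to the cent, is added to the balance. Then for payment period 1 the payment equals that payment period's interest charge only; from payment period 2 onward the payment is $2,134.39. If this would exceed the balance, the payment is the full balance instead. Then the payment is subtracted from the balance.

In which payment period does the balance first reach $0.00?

5

Payment period 1: $7,844.39 +$133.35 interest = $7,977.74; pay $133.35 → $7,844.39
Payment period 2: $7,844.39 +$133.35 interest = $7,977.74; pay $2,134.39 → $5,843.35
Payment period 3: $5,843.35 +$133.35 interest = $5,976.70; pay $2,134.39 → $3,842.31
Payment period 4: $3,842.31 +$133.35 interest = $3,975.66; pay $2,134.39 → $1,841.27
Payment period 5: $1,841.27 +$133.35 interest = $1,974.62; pay $1,974.62 → $0.00
Balance reaches $0.00 in payment period 5.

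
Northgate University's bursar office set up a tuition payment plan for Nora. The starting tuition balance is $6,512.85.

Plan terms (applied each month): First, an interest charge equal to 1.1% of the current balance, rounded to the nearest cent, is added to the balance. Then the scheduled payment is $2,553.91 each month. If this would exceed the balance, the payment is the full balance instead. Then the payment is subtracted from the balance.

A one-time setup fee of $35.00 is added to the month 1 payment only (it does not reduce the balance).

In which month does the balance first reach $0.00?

3

Month 1: opening $6,512.85; interest $71.64 → $6,584.49; payment $2,553.91 (+ $35.00 fee); balance $4,030.58
Month 2: opening $4,030.58; interest $44.34 → $4,074.92; payment $2,553.91; balance $1,521.01
Month 3: opening $1,521.01; interest $16.73 → $1,537.74; payment $1,537.74; balance $0.00
Balance reaches $0.00 in month 3.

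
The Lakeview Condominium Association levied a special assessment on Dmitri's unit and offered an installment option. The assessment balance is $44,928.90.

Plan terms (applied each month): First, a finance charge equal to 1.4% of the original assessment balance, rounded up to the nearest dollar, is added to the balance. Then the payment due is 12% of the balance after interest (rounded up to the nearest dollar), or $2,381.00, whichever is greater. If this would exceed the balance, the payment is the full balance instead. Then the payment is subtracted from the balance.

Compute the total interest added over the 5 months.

# | Opening | Interest | Payment | End bal
1 | $44,928.90 | $630.00 | $5,468.00 | $40,090.90
2 | $40,090.90 | $630.00 | $4,887.00 | $35,833.90
3 | $35,833.90 | $630.00 | $4,376.00 | $32,087.90
4 | $32,087.90 | $630.00 | $3,927.00 | $28,790.90
5 | $28,790.90 | $630.00 | $3,531.00 | $25,889.90
Total interest: $630.00 + $630.00 + $630.00 + $630.00 + $630.00 = $3,150.00

$3,150.00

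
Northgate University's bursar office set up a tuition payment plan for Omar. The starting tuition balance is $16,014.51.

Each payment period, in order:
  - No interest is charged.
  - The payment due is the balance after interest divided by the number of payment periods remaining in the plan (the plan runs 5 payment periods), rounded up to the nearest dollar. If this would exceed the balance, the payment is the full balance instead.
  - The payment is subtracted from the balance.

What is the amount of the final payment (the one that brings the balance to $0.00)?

$3,202.51

# | Opening | Payment | End bal
1 | $16,014.51 | $3,203.00 | $12,811.51
2 | $12,811.51 | $3,203.00 | $9,608.51
3 | $9,608.51 | $3,203.00 | $6,405.51
4 | $6,405.51 | $3,203.00 | $3,202.51
5 | $3,202.51 | $3,202.51 | $0.00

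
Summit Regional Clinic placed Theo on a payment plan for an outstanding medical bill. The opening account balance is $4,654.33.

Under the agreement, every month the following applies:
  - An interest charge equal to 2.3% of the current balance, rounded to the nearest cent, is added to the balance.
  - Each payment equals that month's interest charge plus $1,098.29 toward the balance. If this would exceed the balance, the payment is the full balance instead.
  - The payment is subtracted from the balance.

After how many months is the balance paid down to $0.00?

# | Opening | Interest | Payment | End bal
1 | $4,654.33 | $107.05 | $1,205.34 | $3,556.04
2 | $3,556.04 | $81.79 | $1,180.08 | $2,457.75
3 | $2,457.75 | $56.53 | $1,154.82 | $1,359.46
4 | $1,359.46 | $31.27 | $1,129.56 | $261.17
5 | $261.17 | $6.01 | $267.18 | $0.00
Balance reaches $0.00 in month 5.

5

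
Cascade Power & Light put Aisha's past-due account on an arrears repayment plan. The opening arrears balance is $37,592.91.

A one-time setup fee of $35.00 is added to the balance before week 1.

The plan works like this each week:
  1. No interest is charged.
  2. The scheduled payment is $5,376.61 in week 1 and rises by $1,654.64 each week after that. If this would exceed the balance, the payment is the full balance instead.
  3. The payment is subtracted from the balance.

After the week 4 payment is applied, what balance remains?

$6,193.63

# | Opening | Payment | End bal
1 | $37,627.91 | $5,376.61 | $32,251.30
2 | $32,251.30 | $7,031.25 | $25,220.05
3 | $25,220.05 | $8,685.89 | $16,534.16
4 | $16,534.16 | $10,340.53 | $6,193.63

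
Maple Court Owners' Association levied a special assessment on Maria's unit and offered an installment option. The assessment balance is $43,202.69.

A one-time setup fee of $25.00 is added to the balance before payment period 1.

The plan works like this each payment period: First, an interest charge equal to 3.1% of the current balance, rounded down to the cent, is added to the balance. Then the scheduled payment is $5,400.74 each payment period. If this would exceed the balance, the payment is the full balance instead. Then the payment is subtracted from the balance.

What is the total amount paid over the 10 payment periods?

Payment period 1: opening $43,227.69; interest $1,340.05 → $44,567.74; payment $5,400.74; balance $39,167.00
Payment period 2: opening $39,167.00; interest $1,214.17 → $40,381.17; payment $5,400.74; balance $34,980.43
Payment period 3: opening $34,980.43; interest $1,084.39 → $36,064.82; payment $5,400.74; balance $30,664.08
Payment period 4: opening $30,664.08; interest $950.58 → $31,614.66; payment $5,400.74; balance $26,213.92
Payment period 5: opening $26,213.92; interest $812.63 → $27,026.55; payment $5,400.74; balance $21,625.81
Payment period 6: opening $21,625.81; interest $670.40 → $22,296.21; payment $5,400.74; balance $16,895.47
Payment period 7: opening $16,895.47; interest $523.75 → $17,419.22; payment $5,400.74; balance $12,018.48
Payment period 8: opening $12,018.48; interest $372.57 → $12,391.05; payment $5,400.74; balance $6,990.31
Payment period 9: opening $6,990.31; interest $216.69 → $7,207.00; payment $5,400.74; balance $1,806.26
Payment period 10: opening $1,806.26; interest $55.99 → $1,862.25; payment $1,862.25; balance $0.00
Total paid: $50,468.91

$50,468.91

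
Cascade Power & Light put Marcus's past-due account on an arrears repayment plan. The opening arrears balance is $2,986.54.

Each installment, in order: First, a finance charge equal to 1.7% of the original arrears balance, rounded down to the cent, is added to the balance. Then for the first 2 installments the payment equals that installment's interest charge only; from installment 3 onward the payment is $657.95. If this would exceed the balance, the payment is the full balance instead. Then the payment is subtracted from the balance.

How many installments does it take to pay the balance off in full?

Installment 1: opening $2,986.54; interest $50.77 → $3,037.31; payment $50.77; balance $2,986.54
Installment 2: opening $2,986.54; interest $50.77 → $3,037.31; payment $50.77; balance $2,986.54
Installment 3: opening $2,986.54; interest $50.77 → $3,037.31; payment $657.95; balance $2,379.36
Installment 4: opening $2,379.36; interest $50.77 → $2,430.13; payment $657.95; balance $1,772.18
Installment 5: opening $1,772.18; interest $50.77 → $1,822.95; payment $657.95; balance $1,165.00
Installment 6: opening $1,165.00; interest $50.77 → $1,215.77; payment $657.95; balance $557.82
Installment 7: opening $557.82; interest $50.77 → $608.59; payment $608.59; balance $0.00
Balance reaches $0.00 in installment 7.

7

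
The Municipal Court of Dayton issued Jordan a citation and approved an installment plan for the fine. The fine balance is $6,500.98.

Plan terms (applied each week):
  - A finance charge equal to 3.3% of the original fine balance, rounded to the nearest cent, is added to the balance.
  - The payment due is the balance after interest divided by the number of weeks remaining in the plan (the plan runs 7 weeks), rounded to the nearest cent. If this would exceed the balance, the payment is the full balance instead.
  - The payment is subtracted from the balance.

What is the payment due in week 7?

Week 1: $6,500.98 +$214.53 interest = $6,715.51; pay $959.36 → $5,756.15
Week 2: $5,756.15 +$214.53 interest = $5,970.68; pay $995.11 → $4,975.57
Week 3: $4,975.57 +$214.53 interest = $5,190.10; pay $1,038.02 → $4,152.08
Week 4: $4,152.08 +$214.53 interest = $4,366.61; pay $1,091.65 → $3,274.96
Week 5: $3,274.96 +$214.53 interest = $3,489.49; pay $1,163.16 → $2,326.33
Week 6: $2,326.33 +$214.53 interest = $2,540.86; pay $1,270.43 → $1,270.43
Week 7: $1,270.43 +$214.53 interest = $1,484.96; pay $1,484.96 → $0.00

$1,484.96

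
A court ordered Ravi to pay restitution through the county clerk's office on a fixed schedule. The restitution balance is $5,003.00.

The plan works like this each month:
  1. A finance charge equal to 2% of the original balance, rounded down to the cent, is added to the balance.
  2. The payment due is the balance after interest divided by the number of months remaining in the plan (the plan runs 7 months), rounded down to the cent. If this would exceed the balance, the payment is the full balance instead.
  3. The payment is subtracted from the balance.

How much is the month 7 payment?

Month 1: opening $5,003.00; interest $100.06 → $5,103.06; payment $729.00; balance $4,374.06
Month 2: opening $4,374.06; interest $100.06 → $4,474.12; payment $745.68; balance $3,728.44
Month 3: opening $3,728.44; interest $100.06 → $3,828.50; payment $765.70; balance $3,062.80
Month 4: opening $3,062.80; interest $100.06 → $3,162.86; payment $790.71; balance $2,372.15
Month 5: opening $2,372.15; interest $100.06 → $2,472.21; payment $824.07; balance $1,648.14
Month 6: opening $1,648.14; interest $100.06 → $1,748.20; payment $874.10; balance $874.10
Month 7: opening $874.10; interest $100.06 → $974.16; payment $974.16; balance $0.00

$974.16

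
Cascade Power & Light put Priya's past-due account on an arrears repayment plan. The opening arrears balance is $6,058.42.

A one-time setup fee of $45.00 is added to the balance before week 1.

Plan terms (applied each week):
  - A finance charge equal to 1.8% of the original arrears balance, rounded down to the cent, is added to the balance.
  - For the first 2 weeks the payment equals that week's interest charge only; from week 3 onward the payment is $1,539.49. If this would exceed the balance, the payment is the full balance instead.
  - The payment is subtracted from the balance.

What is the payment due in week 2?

$109.05

# | Opening | Interest | Payment | End bal
1 | $6,103.42 | $109.05 | $109.05 | $6,103.42
2 | $6,103.42 | $109.05 | $109.05 | $6,103.42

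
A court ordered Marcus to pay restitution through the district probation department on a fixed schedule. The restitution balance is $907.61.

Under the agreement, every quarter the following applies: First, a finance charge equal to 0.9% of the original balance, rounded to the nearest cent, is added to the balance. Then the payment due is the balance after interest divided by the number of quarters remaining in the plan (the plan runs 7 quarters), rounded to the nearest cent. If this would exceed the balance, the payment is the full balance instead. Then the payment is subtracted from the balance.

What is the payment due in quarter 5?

Quarter 1: $907.61 +$8.17 interest = $915.78; pay $130.83 → $784.95
Quarter 2: $784.95 +$8.17 interest = $793.12; pay $132.19 → $660.93
Quarter 3: $660.93 +$8.17 interest = $669.10; pay $133.82 → $535.28
Quarter 4: $535.28 +$8.17 interest = $543.45; pay $135.86 → $407.59
Quarter 5: $407.59 +$8.17 interest = $415.76; pay $138.59 → $277.17

$138.59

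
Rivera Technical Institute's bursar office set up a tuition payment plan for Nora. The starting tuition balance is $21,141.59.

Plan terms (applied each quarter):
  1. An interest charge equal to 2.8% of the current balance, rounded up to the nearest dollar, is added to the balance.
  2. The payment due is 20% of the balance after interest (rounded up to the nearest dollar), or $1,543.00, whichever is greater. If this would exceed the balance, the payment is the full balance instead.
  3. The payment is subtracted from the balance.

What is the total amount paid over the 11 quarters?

Quarter 1: $21,141.59 +$592.00 interest = $21,733.59; pay $4,347.00 → $17,386.59
Quarter 2: $17,386.59 +$487.00 interest = $17,873.59; pay $3,575.00 → $14,298.59
Quarter 3: $14,298.59 +$401.00 interest = $14,699.59; pay $2,940.00 → $11,759.59
Quarter 4: $11,759.59 +$330.00 interest = $12,089.59; pay $2,418.00 → $9,671.59
Quarter 5: $9,671.59 +$271.00 interest = $9,942.59; pay $1,989.00 → $7,953.59
Quarter 6: $7,953.59 +$223.00 interest = $8,176.59; pay $1,636.00 → $6,540.59
Quarter 7: $6,540.59 +$184.00 interest = $6,724.59; pay $1,543.00 → $5,181.59
Quarter 8: $5,181.59 +$146.00 interest = $5,327.59; pay $1,543.00 → $3,784.59
Quarter 9: $3,784.59 +$106.00 interest = $3,890.59; pay $1,543.00 → $2,347.59
Quarter 10: $2,347.59 +$66.00 interest = $2,413.59; pay $1,543.00 → $870.59
Quarter 11: $870.59 +$25.00 interest = $895.59; pay $895.59 → $0.00
Total paid: $23,972.59

$23,972.59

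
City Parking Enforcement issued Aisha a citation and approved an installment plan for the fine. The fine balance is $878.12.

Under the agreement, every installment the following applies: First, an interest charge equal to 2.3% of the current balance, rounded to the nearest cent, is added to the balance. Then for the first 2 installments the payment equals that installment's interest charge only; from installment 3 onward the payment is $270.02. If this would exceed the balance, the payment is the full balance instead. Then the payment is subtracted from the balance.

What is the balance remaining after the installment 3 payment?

$628.30

Installment 1: $878.12 +$20.20 interest = $898.32; pay $20.20 → $878.12
Installment 2: $878.12 +$20.20 interest = $898.32; pay $20.20 → $878.12
Installment 3: $878.12 +$20.20 interest = $898.32; pay $270.02 → $628.30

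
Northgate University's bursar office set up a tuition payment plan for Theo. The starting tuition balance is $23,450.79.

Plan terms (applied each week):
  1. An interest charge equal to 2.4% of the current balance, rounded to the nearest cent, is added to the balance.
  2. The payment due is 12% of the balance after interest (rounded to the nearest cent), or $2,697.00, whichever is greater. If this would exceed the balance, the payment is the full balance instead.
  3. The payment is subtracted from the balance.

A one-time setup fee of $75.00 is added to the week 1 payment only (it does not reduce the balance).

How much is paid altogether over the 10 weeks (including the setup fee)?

$26,651.25

# | Opening | Interest | Payment | Fee | End bal
1 | $23,450.79 | $562.82 | $2,881.63 | $75.00 | $21,131.98
2 | $21,131.98 | $507.17 | $2,697.00 | — | $18,942.15
3 | $18,942.15 | $454.61 | $2,697.00 | — | $16,699.76
4 | $16,699.76 | $400.79 | $2,697.00 | — | $14,403.55
5 | $14,403.55 | $345.69 | $2,697.00 | — | $12,052.24
6 | $12,052.24 | $289.25 | $2,697.00 | — | $9,644.49
7 | $9,644.49 | $231.47 | $2,697.00 | — | $7,178.96
8 | $7,178.96 | $172.30 | $2,697.00 | — | $4,654.26
9 | $4,654.26 | $111.70 | $2,697.00 | — | $2,068.96
10 | $2,068.96 | $49.66 | $2,118.62 | — | $0.00
Total paid: $26,651.25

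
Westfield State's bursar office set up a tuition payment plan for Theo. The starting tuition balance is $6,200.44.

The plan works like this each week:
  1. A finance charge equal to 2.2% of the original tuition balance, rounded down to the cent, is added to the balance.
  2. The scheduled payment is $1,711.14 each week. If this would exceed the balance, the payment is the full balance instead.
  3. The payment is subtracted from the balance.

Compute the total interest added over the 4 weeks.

# | Opening | Interest | Payment | End bal
1 | $6,200.44 | $136.40 | $1,711.14 | $4,625.70
2 | $4,625.70 | $136.40 | $1,711.14 | $3,050.96
3 | $3,050.96 | $136.40 | $1,711.14 | $1,476.22
4 | $1,476.22 | $136.40 | $1,612.62 | $0.00
Total interest: $136.40 + $136.40 + $136.40 + $136.40 = $545.60

$545.60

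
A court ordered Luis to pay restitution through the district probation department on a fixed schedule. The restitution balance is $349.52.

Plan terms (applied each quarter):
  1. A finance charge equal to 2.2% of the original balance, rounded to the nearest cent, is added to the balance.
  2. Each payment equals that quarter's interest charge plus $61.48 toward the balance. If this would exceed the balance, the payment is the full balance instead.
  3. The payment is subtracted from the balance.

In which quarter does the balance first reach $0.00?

Quarter 1: opening $349.52; interest $7.69 → $357.21; payment $69.17; balance $288.04
Quarter 2: opening $288.04; interest $7.69 → $295.73; payment $69.17; balance $226.56
Quarter 3: opening $226.56; interest $7.69 → $234.25; payment $69.17; balance $165.08
Quarter 4: opening $165.08; interest $7.69 → $172.77; payment $69.17; balance $103.60
Quarter 5: opening $103.60; interest $7.69 → $111.29; payment $69.17; balance $42.12
Quarter 6: opening $42.12; interest $7.69 → $49.81; payment $49.81; balance $0.00
Balance reaches $0.00 in quarter 6.

6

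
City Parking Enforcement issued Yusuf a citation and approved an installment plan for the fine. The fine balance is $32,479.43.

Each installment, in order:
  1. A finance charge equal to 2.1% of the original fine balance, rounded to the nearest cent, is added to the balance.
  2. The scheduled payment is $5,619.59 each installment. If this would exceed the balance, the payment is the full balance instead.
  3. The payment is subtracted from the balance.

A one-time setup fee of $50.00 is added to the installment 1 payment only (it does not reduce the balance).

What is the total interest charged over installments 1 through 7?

$4,774.49

Installment 1: opening $32,479.43; interest $682.07 → $33,161.50; payment $5,619.59 (+ $50.00 fee); balance $27,541.91
Installment 2: opening $27,541.91; interest $682.07 → $28,223.98; payment $5,619.59; balance $22,604.39
Installment 3: opening $22,604.39; interest $682.07 → $23,286.46; payment $5,619.59; balance $17,666.87
Installment 4: opening $17,666.87; interest $682.07 → $18,348.94; payment $5,619.59; balance $12,729.35
Installment 5: opening $12,729.35; interest $682.07 → $13,411.42; payment $5,619.59; balance $7,791.83
Installment 6: opening $7,791.83; interest $682.07 → $8,473.90; payment $5,619.59; balance $2,854.31
Installment 7: opening $2,854.31; interest $682.07 → $3,536.38; payment $3,536.38; balance $0.00
Total interest: $682.07 + $682.07 + $682.07 + $682.07 + $682.07 + $682.07 + $682.07 = $4,774.49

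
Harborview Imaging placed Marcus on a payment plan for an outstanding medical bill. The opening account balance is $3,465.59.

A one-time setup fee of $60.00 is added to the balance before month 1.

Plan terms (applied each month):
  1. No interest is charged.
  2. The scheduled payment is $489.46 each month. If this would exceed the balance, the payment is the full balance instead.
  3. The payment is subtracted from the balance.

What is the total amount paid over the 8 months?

$3,525.59

Month 1: opening $3,525.59; payment $489.46; balance $3,036.13
Month 2: opening $3,036.13; payment $489.46; balance $2,546.67
Month 3: opening $2,546.67; payment $489.46; balance $2,057.21
Month 4: opening $2,057.21; payment $489.46; balance $1,567.75
Month 5: opening $1,567.75; payment $489.46; balance $1,078.29
Month 6: opening $1,078.29; payment $489.46; balance $588.83
Month 7: opening $588.83; payment $489.46; balance $99.37
Month 8: opening $99.37; payment $99.37; balance $0.00
Total paid: $3,525.59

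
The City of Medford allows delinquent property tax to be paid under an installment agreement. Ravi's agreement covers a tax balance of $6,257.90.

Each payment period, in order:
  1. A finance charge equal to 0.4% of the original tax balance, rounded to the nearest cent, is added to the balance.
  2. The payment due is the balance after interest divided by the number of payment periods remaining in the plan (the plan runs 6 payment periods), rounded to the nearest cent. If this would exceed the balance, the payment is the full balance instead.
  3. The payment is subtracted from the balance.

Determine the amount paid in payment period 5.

Payment period 1: opening $6,257.90; interest $25.03 → $6,282.93; payment $1,047.16; balance $5,235.77
Payment period 2: opening $5,235.77; interest $25.03 → $5,260.80; payment $1,052.16; balance $4,208.64
Payment period 3: opening $4,208.64; interest $25.03 → $4,233.67; payment $1,058.42; balance $3,175.25
Payment period 4: opening $3,175.25; interest $25.03 → $3,200.28; payment $1,066.76; balance $2,133.52
Payment period 5: opening $2,133.52; interest $25.03 → $2,158.55; payment $1,079.28; balance $1,079.27

$1,079.28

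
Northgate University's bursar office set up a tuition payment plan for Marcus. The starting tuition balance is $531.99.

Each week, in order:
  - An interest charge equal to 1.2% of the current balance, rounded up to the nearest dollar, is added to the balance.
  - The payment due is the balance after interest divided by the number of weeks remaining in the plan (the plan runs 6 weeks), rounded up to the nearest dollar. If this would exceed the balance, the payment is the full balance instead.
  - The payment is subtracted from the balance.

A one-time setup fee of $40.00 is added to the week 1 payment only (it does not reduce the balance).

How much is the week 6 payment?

$95.99

Week 1: opening $531.99; interest $7.00 → $538.99; payment $90.00 (+ $40.00 fee); balance $448.99
Week 2: opening $448.99; interest $6.00 → $454.99; payment $91.00; balance $363.99
Week 3: opening $363.99; interest $5.00 → $368.99; payment $93.00; balance $275.99
Week 4: opening $275.99; interest $4.00 → $279.99; payment $94.00; balance $185.99
Week 5: opening $185.99; interest $3.00 → $188.99; payment $95.00; balance $93.99
Week 6: opening $93.99; interest $2.00 → $95.99; payment $95.99; balance $0.00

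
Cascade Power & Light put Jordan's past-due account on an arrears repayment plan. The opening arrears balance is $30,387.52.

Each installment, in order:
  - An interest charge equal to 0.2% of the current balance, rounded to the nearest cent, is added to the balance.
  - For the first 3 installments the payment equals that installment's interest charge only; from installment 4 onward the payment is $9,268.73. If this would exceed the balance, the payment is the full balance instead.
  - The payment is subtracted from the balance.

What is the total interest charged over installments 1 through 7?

# | Opening | Interest | Payment | End bal
1 | $30,387.52 | $60.78 | $60.78 | $30,387.52
2 | $30,387.52 | $60.78 | $60.78 | $30,387.52
3 | $30,387.52 | $60.78 | $60.78 | $30,387.52
4 | $30,387.52 | $60.78 | $9,268.73 | $21,179.57
5 | $21,179.57 | $42.36 | $9,268.73 | $11,953.20
6 | $11,953.20 | $23.91 | $9,268.73 | $2,708.38
7 | $2,708.38 | $5.42 | $2,713.80 | $0.00
Total interest: $60.78 + $60.78 + $60.78 + $60.78 + $42.36 + $23.91 + $5.42 = $314.81

$314.81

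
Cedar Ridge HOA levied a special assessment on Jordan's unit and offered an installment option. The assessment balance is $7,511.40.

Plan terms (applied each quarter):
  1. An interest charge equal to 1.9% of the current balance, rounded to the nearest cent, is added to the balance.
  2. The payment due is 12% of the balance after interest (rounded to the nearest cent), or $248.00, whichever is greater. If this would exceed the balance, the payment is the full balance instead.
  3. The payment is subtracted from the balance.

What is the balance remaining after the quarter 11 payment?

Quarter 1: $7,511.40 +$142.72 interest = $7,654.12; pay $918.49 → $6,735.63
Quarter 2: $6,735.63 +$127.98 interest = $6,863.61; pay $823.63 → $6,039.98
Quarter 3: $6,039.98 +$114.76 interest = $6,154.74; pay $738.57 → $5,416.17
Quarter 4: $5,416.17 +$102.91 interest = $5,519.08; pay $662.29 → $4,856.79
Quarter 5: $4,856.79 +$92.28 interest = $4,949.07; pay $593.89 → $4,355.18
Quarter 6: $4,355.18 +$82.75 interest = $4,437.93; pay $532.55 → $3,905.38
Quarter 7: $3,905.38 +$74.20 interest = $3,979.58; pay $477.55 → $3,502.03
Quarter 8: $3,502.03 +$66.54 interest = $3,568.57; pay $428.23 → $3,140.34
Quarter 9: $3,140.34 +$59.67 interest = $3,200.01; pay $384.00 → $2,816.01
Quarter 10: $2,816.01 +$53.50 interest = $2,869.51; pay $344.34 → $2,525.17
Quarter 11: $2,525.17 +$47.98 interest = $2,573.15; pay $308.78 → $2,264.37

$2,264.37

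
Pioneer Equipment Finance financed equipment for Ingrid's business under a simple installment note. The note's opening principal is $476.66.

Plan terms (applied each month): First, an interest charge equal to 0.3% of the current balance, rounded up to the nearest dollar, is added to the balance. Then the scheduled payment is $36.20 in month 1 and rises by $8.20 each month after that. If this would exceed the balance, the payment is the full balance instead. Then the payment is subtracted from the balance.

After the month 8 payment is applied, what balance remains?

Month 1: $476.66 +$2.00 interest = $478.66; pay $36.20 → $442.46
Month 2: $442.46 +$2.00 interest = $444.46; pay $44.40 → $400.06
Month 3: $400.06 +$2.00 interest = $402.06; pay $52.60 → $349.46
Month 4: $349.46 +$2.00 interest = $351.46; pay $60.80 → $290.66
Month 5: $290.66 +$1.00 interest = $291.66; pay $69.00 → $222.66
Month 6: $222.66 +$1.00 interest = $223.66; pay $77.20 → $146.46
Month 7: $146.46 +$1.00 interest = $147.46; pay $85.40 → $62.06
Month 8: $62.06 +$1.00 interest = $63.06; pay $63.06 → $0.00

$0.00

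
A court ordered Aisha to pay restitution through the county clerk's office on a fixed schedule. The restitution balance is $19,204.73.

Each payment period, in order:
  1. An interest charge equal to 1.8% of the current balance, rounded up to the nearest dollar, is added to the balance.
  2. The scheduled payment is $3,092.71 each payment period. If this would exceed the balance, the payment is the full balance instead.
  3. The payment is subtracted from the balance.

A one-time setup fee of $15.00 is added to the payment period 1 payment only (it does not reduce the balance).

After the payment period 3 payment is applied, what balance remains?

Payment period 1: opening $19,204.73; interest $346.00 → $19,550.73; payment $3,092.71 (+ $15.00 fee); balance $16,458.02
Payment period 2: opening $16,458.02; interest $297.00 → $16,755.02; payment $3,092.71; balance $13,662.31
Payment period 3: opening $13,662.31; interest $246.00 → $13,908.31; payment $3,092.71; balance $10,815.60

$10,815.60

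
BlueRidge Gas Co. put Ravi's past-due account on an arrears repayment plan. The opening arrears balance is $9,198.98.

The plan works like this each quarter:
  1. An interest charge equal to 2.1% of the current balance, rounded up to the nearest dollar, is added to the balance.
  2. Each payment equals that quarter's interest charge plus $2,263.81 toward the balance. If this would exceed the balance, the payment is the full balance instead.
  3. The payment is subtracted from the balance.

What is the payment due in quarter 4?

Quarter 1: $9,198.98 +$194.00 interest = $9,392.98; pay $2,457.81 → $6,935.17
Quarter 2: $6,935.17 +$146.00 interest = $7,081.17; pay $2,409.81 → $4,671.36
Quarter 3: $4,671.36 +$99.00 interest = $4,770.36; pay $2,362.81 → $2,407.55
Quarter 4: $2,407.55 +$51.00 interest = $2,458.55; pay $2,314.81 → $143.74

$2,314.81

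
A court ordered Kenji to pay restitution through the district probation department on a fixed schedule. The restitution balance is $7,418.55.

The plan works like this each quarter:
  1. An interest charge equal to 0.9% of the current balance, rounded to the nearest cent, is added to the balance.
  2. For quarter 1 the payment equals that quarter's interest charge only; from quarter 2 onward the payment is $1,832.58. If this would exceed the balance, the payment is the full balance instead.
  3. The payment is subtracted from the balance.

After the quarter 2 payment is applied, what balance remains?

$5,652.74

Quarter 1: $7,418.55 +$66.77 interest = $7,485.32; pay $66.77 → $7,418.55
Quarter 2: $7,418.55 +$66.77 interest = $7,485.32; pay $1,832.58 → $5,652.74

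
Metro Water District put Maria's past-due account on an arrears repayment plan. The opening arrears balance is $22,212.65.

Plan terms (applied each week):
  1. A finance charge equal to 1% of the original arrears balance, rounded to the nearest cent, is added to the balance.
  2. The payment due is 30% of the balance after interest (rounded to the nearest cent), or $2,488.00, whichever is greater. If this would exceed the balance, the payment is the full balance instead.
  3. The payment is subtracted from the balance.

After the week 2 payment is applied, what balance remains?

$11,148.54

Week 1: opening $22,212.65; interest $222.13 → $22,434.78; payment $6,730.43; balance $15,704.35
Week 2: opening $15,704.35; interest $222.13 → $15,926.48; payment $4,777.94; balance $11,148.54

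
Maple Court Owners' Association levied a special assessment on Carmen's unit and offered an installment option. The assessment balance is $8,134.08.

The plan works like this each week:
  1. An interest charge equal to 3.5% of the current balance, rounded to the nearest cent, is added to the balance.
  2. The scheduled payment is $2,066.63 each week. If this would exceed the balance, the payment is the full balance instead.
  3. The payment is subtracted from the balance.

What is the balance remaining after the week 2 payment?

Week 1: $8,134.08 +$284.69 interest = $8,418.77; pay $2,066.63 → $6,352.14
Week 2: $6,352.14 +$222.32 interest = $6,574.46; pay $2,066.63 → $4,507.83

$4,507.83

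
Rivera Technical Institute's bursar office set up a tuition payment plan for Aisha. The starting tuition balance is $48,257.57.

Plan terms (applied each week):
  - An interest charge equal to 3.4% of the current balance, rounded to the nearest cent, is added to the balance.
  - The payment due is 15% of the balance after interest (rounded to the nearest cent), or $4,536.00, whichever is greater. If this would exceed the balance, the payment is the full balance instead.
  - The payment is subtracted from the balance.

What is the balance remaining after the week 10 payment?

$5,555.26

Week 1: opening $48,257.57; interest $1,640.76 → $49,898.33; payment $7,484.75; balance $42,413.58
Week 2: opening $42,413.58; interest $1,442.06 → $43,855.64; payment $6,578.35; balance $37,277.29
Week 3: opening $37,277.29; interest $1,267.43 → $38,544.72; payment $5,781.71; balance $32,763.01
Week 4: opening $32,763.01; interest $1,113.94 → $33,876.95; payment $5,081.54; balance $28,795.41
Week 5: opening $28,795.41; interest $979.04 → $29,774.45; payment $4,536.00; balance $25,238.45
Week 6: opening $25,238.45; interest $858.11 → $26,096.56; payment $4,536.00; balance $21,560.56
Week 7: opening $21,560.56; interest $733.06 → $22,293.62; payment $4,536.00; balance $17,757.62
Week 8: opening $17,757.62; interest $603.76 → $18,361.38; payment $4,536.00; balance $13,825.38
Week 9: opening $13,825.38; interest $470.06 → $14,295.44; payment $4,536.00; balance $9,759.44
Week 10: opening $9,759.44; interest $331.82 → $10,091.26; payment $4,536.00; balance $5,555.26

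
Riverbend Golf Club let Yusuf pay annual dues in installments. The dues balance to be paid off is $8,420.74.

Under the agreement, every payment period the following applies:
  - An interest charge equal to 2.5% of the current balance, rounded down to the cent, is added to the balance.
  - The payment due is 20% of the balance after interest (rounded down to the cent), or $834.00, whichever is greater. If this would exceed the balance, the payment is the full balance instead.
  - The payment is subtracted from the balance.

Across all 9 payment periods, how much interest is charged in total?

$927.25

Payment period 1: $8,420.74 +$210.51 interest = $8,631.25; pay $1,726.25 → $6,905.00
Payment period 2: $6,905.00 +$172.62 interest = $7,077.62; pay $1,415.52 → $5,662.10
Payment period 3: $5,662.10 +$141.55 interest = $5,803.65; pay $1,160.73 → $4,642.92
Payment period 4: $4,642.92 +$116.07 interest = $4,758.99; pay $951.79 → $3,807.20
Payment period 5: $3,807.20 +$95.18 interest = $3,902.38; pay $834.00 → $3,068.38
Payment period 6: $3,068.38 +$76.70 interest = $3,145.08; pay $834.00 → $2,311.08
Payment period 7: $2,311.08 +$57.77 interest = $2,368.85; pay $834.00 → $1,534.85
Payment period 8: $1,534.85 +$38.37 interest = $1,573.22; pay $834.00 → $739.22
Payment period 9: $739.22 +$18.48 interest = $757.70; pay $757.70 → $0.00
Total interest: $210.51 + $172.62 + $141.55 + $116.07 + $95.18 + $76.70 + $57.77 + $38.37 + $18.48 = $927.25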